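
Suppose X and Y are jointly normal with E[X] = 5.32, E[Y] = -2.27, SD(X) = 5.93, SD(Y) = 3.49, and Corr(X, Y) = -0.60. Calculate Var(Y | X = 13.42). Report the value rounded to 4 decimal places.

7.7953

For a bivariate normal, Var(Y | X=x) = σ_Y²(1 − ρ²).
Var(Y | X=13.42) = (3.49)²·(1 − (-0.60)²) = 12.1801·0.64 = 7.7953.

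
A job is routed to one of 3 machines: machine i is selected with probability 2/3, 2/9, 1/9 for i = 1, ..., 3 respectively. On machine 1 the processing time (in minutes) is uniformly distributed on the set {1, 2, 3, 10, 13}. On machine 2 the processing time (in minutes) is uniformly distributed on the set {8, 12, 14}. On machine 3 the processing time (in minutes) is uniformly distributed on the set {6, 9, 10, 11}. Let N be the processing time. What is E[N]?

E[N | machine 1] = (1+2+3+10+13)/5 = 29/5.
E[N | machine 2] = (8+12+14)/3 = 34/3.
E[N | machine 3] = (6+9+10+11)/4 = 9.
E[N] = (2/3)·(29/5) + (2/9)·(34/3) + (1/9)·(9) = 997/135.

997/135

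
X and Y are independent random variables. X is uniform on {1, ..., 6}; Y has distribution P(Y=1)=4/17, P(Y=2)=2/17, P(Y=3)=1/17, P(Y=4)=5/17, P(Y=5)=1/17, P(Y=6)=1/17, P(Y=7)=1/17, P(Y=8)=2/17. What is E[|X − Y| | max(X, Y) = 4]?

P(max(X, Y) = 4) = 9/34.
Summing |X−Y|·P(x,y) over outcomes with max(X, Y) = 4 gives 47/102.
E[|X − Y| | max(X, Y) = 4] = (47/102) / (9/34) = 47/27.

47/27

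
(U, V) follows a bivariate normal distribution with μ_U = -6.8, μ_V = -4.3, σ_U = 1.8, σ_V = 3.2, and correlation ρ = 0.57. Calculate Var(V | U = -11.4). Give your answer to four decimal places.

For a bivariate normal, Var(V | U=x) = σ_V²(1 − ρ²).
Var(V | U=-11.4) = (3.2)²·(1 − (0.57)²) = 10.24·0.6751 = 6.9130.

6.9130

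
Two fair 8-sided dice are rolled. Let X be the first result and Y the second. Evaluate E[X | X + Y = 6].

Outcomes with X + Y = 6: (1,5), (2,4), (3,3), (4,2), (5,1), each with probability 1/64.
E[X | X + Y = 6] = (1 + 2 + 3 + 4 + 5) / 5 = 3.

3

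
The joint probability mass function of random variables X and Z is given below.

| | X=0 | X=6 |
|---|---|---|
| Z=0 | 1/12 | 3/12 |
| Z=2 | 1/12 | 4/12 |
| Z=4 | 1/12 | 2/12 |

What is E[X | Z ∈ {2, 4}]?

9/2

P(Z ∈ {2, 4}) = 2/3.
Summing X·P(X=x,Z=y) over the conditioning event gives 3.
E[X | Z ∈ {2, 4}] = (3) / (2/3) = 9/2.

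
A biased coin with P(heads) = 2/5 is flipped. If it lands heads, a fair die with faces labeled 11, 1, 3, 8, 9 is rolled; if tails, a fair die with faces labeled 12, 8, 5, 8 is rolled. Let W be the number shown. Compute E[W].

751/100

E[W | heads] = (11+1+3+8+9)/5 = 32/5.
E[W | tails] = (12+8+5+8)/4 = 33/4.
E[W] = (2/5)·(32/5) + (3/5)·(33/4) = 751/100.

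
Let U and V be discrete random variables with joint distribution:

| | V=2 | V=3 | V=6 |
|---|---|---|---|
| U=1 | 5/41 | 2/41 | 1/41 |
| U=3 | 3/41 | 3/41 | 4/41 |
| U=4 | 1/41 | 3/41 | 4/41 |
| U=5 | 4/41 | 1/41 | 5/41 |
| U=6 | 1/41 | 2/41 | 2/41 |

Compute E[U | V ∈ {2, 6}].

11/3

P(V ∈ {2, 6}) = 30/41.
Summing U·P(U=x,V=y) over the conditioning event gives 110/41.
E[U | V ∈ {2, 6}] = (110/41) / (30/41) = 11/3.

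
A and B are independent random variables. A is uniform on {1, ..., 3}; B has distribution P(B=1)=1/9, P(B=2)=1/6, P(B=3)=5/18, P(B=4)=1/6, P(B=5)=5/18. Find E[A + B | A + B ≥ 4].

P(A + B ≥ 4) = 47/54.
Summing (A+B)·P(x,y) over outcomes with A + B ≥ 4 gives 269/54.
E[A + B | A + B ≥ 4] = (269/54) / (47/54) = 269/47.

269/47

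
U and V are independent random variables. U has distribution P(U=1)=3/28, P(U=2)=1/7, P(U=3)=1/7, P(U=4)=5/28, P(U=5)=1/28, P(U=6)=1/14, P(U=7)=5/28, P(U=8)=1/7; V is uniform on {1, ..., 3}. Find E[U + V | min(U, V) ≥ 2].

373/50

P(min(U, V) ≥ 2) = 25/42.
Summing (U+V)·P(x,y) over outcomes with min(U, V) ≥ 2 gives 373/84.
E[U + V | min(U, V) ≥ 2] = (373/84) / (25/42) = 373/50.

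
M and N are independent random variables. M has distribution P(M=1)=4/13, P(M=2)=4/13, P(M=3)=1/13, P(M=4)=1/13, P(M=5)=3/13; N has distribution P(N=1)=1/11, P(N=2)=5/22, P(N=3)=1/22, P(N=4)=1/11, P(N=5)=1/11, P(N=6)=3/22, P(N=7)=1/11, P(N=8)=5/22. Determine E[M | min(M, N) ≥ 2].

10/3

P(min(M, N) ≥ 2) = 90/143.
Summing M·P(x,y) over outcomes with min(M, N) ≥ 2 gives 300/143.
E[M | min(M, N) ≥ 2] = (300/143) / (90/143) = 10/3.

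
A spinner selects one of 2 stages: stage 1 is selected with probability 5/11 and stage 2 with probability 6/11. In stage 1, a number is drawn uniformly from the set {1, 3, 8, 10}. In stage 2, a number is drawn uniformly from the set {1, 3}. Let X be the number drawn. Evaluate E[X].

E[X | stage 1] = (1+3+8+10)/4 = 11/2.
E[X | stage 2] = (1+3)/2 = 2.
By the law of total expectation,
E[X] = (5/11)·(11/2) + (6/11)·(2) = 79/22.

79/22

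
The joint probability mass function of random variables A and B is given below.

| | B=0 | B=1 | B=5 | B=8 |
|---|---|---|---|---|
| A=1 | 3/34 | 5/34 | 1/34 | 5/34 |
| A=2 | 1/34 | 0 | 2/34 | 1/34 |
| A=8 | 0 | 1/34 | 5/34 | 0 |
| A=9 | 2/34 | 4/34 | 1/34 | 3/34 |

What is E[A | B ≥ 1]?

137/28

P(B ≥ 1) = 14/17.
Summing A·P(A=x,B=y) over the conditioning event gives 137/34.
E[A | B ≥ 1] = (137/34) / (14/17) = 137/28.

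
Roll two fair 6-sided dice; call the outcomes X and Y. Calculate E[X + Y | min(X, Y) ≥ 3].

P(min(X, Y) ≥ 3) = 4/9.
Summing (X+Y)·P(x,y) over outcomes with min(X, Y) ≥ 3 gives 4.
E[X + Y | min(X, Y) ≥ 3] = (4) / (4/9) = 9.

9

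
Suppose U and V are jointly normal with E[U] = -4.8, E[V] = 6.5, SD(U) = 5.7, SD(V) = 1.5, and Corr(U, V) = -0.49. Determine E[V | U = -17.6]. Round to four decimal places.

The regression of V on U has slope ρ·σ_V/σ_U and passes through (μ_U, μ_V).
E[V | U=-17.6] = 6.5 + (-0.49)·(1.5/5.7)·(-17.6 − (-4.8)) = 6.5 + (-0.128947)·(-12.8) = 8.1505.

8.1505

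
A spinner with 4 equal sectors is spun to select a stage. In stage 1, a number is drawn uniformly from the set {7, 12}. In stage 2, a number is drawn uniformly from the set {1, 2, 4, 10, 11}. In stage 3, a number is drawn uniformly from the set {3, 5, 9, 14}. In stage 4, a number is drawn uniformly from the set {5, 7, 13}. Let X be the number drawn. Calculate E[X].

1871/240

E[X | stage 1] = (7+12)/2 = 19/2.
E[X | stage 2] = (1+2+4+10+11)/5 = 28/5.
E[X | stage 3] = (3+5+9+14)/4 = 31/4.
E[X | stage 4] = (5+7+13)/3 = 25/3.
By the law of total expectation,
E[X] = (1/4)·(19/2) + (1/4)·(28/5) + (1/4)·(31/4) + (1/4)·(25/3) = 1871/240.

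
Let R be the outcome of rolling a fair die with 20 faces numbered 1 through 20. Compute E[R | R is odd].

Given R is odd, R is equally likely to be any of {1, 3, 5, 7, 9, 11, 13, 15, 17, 19}.
E[R | R is odd] = (1 + 3 + 5 + 7 + 9 + 11 + 13 + 15 + 17 + 19) / 10 = 10.

10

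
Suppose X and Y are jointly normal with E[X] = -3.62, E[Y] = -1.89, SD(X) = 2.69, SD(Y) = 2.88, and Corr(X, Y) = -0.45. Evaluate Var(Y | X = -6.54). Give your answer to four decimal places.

Var(Y | X=x) = (1 − ρ²)·σ_Y².
Var(Y | X=-6.54) = (2.88)²·(1 − (-0.45)²) = 8.2944·0.7975 = 6.6148.

6.6148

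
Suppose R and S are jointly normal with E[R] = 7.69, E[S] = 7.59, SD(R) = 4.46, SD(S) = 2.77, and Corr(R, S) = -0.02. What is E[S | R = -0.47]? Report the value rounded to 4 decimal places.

7.6914

E[S | R=x] = μ_S + ρ(σ_S/σ_R)(x − μ_R) for jointly normal variables.
E[S | R=-0.47] = 7.59 + (-0.02)·(2.77/4.46)·(-0.47 − (7.69)) = 7.59 + (-0.012422)·(-8.16) = 7.6914.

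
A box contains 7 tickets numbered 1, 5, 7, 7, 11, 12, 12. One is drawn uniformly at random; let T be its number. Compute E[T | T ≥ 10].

35/3

P(T ≥ 10) = 3/7.
Σ over the event: 11·1/7 + 12·2/7 = 5.
E[T | T ≥ 10] = (5) / (3/7) = 35/3.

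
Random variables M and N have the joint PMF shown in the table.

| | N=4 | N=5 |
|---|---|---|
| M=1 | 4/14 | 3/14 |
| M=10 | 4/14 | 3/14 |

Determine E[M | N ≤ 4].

11/2

P(N ≤ 4) = 4/7.
Σ M·P over the event = 1·(4/14) + 10·(4/14) = 22/7.
E[M | N ≤ 4] = (22/7) / (4/7) = 11/2.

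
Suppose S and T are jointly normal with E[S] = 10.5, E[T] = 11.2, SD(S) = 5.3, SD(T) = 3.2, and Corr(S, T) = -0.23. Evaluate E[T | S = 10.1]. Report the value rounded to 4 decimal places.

11.2555

E[T | S=x] = μ_T + ρ(σ_T/σ_S)(x − μ_S) for jointly normal variables.
E[T | S=10.1] = 11.2 + (-0.23)·(3.2/5.3)·(10.1 − (10.5)) = 11.2 + (-0.13887)·(-0.4) = 11.2555.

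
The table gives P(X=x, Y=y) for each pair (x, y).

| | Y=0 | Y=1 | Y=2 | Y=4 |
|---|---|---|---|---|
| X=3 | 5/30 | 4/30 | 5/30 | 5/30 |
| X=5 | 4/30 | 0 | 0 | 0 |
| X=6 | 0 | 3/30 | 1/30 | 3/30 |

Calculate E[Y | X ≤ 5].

34/23

P(X ≤ 5) = 23/30.
Σ Y·P over the event = 0·(5/30) + 1·(4/30) + 2·(5/30) + 4·(5/30) + 0·(4/30) = 17/15.
E[Y | X ≤ 5] = (17/15) / (23/30) = 34/23.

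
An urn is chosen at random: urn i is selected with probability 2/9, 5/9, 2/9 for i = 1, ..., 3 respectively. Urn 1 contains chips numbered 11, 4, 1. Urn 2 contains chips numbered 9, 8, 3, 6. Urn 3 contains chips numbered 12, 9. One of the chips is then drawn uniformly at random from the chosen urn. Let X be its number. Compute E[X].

385/54

E[X | urn 1] = (11+4+1)/3 = 16/3.
E[X | urn 2] = (9+8+3+6)/4 = 13/2.
E[X | urn 3] = (12+9)/2 = 21/2.
By the law of total expectation,
E[X] = (2/9)·(16/3) + (5/9)·(13/2) + (2/9)·(21/2) = 385/54.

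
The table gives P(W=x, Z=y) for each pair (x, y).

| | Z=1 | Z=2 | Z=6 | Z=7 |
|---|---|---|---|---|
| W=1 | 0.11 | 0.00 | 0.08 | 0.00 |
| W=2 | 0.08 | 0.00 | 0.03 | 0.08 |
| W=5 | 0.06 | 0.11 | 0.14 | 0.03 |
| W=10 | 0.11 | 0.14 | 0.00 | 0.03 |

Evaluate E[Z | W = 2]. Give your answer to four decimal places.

4.3158

P(W = 2) = 0.19.
Σ Z·P over the event = 1·(0.08) + 6·(0.03) + 7·(0.08) = 0.82.
E[Z | W = 2] = (0.82) / (0.19) = 4.3158.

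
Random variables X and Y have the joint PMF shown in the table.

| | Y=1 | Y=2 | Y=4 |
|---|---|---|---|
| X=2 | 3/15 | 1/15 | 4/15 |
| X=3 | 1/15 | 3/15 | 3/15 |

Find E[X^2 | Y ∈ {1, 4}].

P(Y ∈ {1, 4}) = 11/15.
Summing X^2·P(X=x,Y=y) over the conditioning event gives 64/15.
E[X^2 | Y ∈ {1, 4}] = (64/15) / (11/15) = 64/11.

64/11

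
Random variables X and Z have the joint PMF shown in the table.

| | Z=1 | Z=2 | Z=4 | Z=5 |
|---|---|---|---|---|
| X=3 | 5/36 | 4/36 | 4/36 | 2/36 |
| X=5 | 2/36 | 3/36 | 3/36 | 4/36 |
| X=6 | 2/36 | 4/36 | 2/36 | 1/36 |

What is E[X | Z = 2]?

51/11

P(Z = 2) = 11/36.
Σ X·P over the event = 3·(4/36) + 5·(3/36) + 6·(4/36) = 17/12.
E[X | Z = 2] = (17/12) / (11/36) = 51/11.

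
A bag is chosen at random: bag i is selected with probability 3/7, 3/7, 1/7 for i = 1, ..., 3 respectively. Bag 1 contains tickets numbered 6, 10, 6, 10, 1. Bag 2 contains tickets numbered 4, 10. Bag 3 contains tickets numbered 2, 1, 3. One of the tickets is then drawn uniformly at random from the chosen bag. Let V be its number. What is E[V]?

E[V | bag 1] = (6+10+6+10+1)/5 = 33/5.
E[V | bag 2] = (4+10)/2 = 7.
E[V | bag 3] = (2+1+3)/3 = 2.
E[V] = (3/7)·(33/5) + (3/7)·(7) + (1/7)·(2) = 214/35.

214/35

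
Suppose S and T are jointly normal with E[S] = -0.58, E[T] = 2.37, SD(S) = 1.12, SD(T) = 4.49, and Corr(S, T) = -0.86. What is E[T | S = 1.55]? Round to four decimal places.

For a bivariate normal, E[T | S=x] = μ_T + ρ·(σ_T/σ_S)·(x − μ_S).
E[T | S=1.55] = 2.37 + (-0.86)·(4.49/1.12)·(1.55 − (-0.58)) = 2.37 + (-3.4477)·(2.13) = -4.9736.

-4.9736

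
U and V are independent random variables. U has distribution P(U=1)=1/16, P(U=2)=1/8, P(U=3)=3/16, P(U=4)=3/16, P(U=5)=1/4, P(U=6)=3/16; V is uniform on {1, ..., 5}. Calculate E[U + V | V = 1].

5

P(V = 1) = 1/5.
Summing (U+V)·P(x,y) over outcomes with V = 1 gives 1.
E[U + V | V = 1] = (1) / (1/5) = 5.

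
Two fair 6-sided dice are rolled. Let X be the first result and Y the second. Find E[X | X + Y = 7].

7/2

Outcomes with X + Y = 7: (1,6), (2,5), (3,4), (4,3), (5,2), (6,1), each with probability 1/36.
E[X | X + Y = 7] = (1 + 2 + 3 + 4 + 5 + 6) / 6 = 7/2.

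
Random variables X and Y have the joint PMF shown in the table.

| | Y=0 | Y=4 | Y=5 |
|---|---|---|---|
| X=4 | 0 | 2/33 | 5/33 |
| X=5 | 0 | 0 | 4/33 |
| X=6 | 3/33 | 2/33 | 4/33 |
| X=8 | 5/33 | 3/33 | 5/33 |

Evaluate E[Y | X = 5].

5

P(X = 5) = 4/33.
Σ Y·P over the event = 5·(4/33) = 20/33.
E[Y | X = 5] = (20/33) / (4/33) = 5.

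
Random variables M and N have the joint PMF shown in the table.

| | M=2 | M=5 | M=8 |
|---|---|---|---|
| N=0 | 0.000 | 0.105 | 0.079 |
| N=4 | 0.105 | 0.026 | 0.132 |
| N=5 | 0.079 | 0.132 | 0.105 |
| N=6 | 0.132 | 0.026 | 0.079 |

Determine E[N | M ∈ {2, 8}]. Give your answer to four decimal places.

P(M ∈ {2, 8}) = 0.711.
Σ N·P over the event = 4·(0.105) + 5·(0.079) + 6·(0.132) + 0·(0.079) + 4·(0.132) + 5·(0.105) + 6·(0.079) = 3.134.
E[N | M ∈ {2, 8}] = (3.134) / (0.711) = 4.4079.

4.4079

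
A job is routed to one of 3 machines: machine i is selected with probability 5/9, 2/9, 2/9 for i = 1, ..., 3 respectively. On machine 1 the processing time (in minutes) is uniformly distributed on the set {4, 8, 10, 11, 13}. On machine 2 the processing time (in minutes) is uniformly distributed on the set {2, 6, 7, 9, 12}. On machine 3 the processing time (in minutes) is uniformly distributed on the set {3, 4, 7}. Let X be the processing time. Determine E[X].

1046/135

E[X | machine 1] = (4+8+10+11+13)/5 = 46/5.
E[X | machine 2] = (2+6+7+9+12)/5 = 36/5.
E[X | machine 3] = (3+4+7)/3 = 14/3.
By the law of total expectation,
E[X] = (5/9)·(46/5) + (2/9)·(36/5) + (2/9)·(14/3) = 1046/135.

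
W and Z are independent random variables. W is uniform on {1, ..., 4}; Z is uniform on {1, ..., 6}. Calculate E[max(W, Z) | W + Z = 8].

5

P(W + Z = 8) = 1/8.
Summing max(W,Z)·P(x,y) over outcomes with W + Z = 8 gives 5/8.
E[max(W, Z) | W + Z = 8] = (5/8) / (1/8) = 5.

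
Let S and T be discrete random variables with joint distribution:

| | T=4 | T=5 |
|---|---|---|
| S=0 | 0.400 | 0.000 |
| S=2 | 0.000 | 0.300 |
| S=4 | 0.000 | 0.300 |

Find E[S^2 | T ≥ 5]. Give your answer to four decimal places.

10.0000

P(T ≥ 5) = 0.600.
Σ S^2·P over the event = 4·(0.300) + 16·(0.300) = 6.000.
E[S^2 | T ≥ 5] = (6.000) / (0.600) = 10.0000.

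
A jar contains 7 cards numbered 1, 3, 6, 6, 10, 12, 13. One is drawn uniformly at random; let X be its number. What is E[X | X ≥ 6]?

47/5

P(X ≥ 6) = 5/7.
Σ over the event: 6·2/7 + 10·1/7 + 12·1/7 + 13·1/7 = 47/7.
E[X | X ≥ 6] = (47/7) / (5/7) = 47/5.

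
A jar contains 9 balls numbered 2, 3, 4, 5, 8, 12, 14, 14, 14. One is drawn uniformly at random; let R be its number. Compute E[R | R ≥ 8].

62/5

P(R ≥ 8) = 5/9.
Σ over the event: 8·1/9 + 12·1/9 + 14·1/3 = 62/9.
E[R | R ≥ 8] = (62/9) / (5/9) = 62/5.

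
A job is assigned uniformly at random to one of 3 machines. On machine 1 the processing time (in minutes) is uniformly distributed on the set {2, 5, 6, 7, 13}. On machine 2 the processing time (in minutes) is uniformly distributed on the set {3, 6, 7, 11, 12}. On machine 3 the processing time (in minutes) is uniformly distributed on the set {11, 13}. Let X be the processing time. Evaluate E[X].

44/5

E[X | machine 1] = (2+5+6+7+13)/5 = 33/5.
E[X | machine 2] = (3+6+7+11+12)/5 = 39/5.
E[X | machine 3] = (11+13)/2 = 12.
By the law of total expectation,
E[X] = (1/3)·(33/5) + (1/3)·(39/5) + (1/3)·(12) = 44/5.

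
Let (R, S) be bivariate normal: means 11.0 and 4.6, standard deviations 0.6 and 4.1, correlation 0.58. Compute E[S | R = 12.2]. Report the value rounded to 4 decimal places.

9.3560

The regression of S on R has slope ρ·σ_S/σ_R and passes through (μ_R, μ_S).
E[S | R=12.2] = 4.6 + (0.58)·(4.1/0.6)·(12.2 − (11.0)) = 4.6 + (3.9633)·(1.2) = 9.3560.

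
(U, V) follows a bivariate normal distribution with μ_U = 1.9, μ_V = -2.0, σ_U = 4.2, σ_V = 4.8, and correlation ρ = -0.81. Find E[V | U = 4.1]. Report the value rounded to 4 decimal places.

The regression of V on U has slope ρ·σ_V/σ_U and passes through (μ_U, μ_V).
E[V | U=4.1] = -2.0 + (-0.81)·(4.8/4.2)·(4.1 − (1.9)) = -2.0 + (-0.92571)·(2.2) = -4.0366.

-4.0366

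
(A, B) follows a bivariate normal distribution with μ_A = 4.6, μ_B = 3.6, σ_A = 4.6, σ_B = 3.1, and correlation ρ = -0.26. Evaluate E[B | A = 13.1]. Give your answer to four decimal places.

E[B | A=x] = μ_B + ρ(σ_B/σ_A)(x − μ_A) for jointly normal variables.
E[B | A=13.1] = 3.6 + (-0.26)·(3.1/4.6)·(13.1 − (4.6)) = 3.6 + (-0.175217)·(8.5) = 2.1107.

2.1107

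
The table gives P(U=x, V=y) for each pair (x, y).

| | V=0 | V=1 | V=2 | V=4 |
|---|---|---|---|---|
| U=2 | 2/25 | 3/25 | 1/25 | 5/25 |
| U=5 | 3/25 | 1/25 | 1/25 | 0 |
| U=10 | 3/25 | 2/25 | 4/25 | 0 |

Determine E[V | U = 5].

3/5

P(U = 5) = 1/5.
Σ V·P over the event = 0·(3/25) + 1·(1/25) + 2·(1/25) = 3/25.
E[V | U = 5] = (3/25) / (1/5) = 3/5.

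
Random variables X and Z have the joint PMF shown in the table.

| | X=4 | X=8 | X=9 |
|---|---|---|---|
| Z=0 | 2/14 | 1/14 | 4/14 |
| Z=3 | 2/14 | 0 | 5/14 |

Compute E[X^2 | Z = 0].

P(Z = 0) = 1/2.
Σ X^2·P over the event = 16·(2/14) + 64·(1/14) + 81·(4/14) = 30.
E[X^2 | Z = 0] = (30) / (1/2) = 60.

60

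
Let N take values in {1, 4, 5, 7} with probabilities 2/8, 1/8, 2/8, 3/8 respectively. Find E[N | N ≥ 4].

35/6

P(N ≥ 4) = 3/4.
Σ over the event: 4·1/8 + 5·1/4 + 7·3/8 = 35/8.
E[N | N ≥ 4] = (35/8) / (3/4) = 35/6.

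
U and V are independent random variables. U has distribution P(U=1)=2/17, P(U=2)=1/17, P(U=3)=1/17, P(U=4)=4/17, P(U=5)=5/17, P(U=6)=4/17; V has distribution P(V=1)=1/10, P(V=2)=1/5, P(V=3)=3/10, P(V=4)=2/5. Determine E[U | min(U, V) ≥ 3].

34/7

P(min(U, V) ≥ 3) = 49/85.
Summing U·P(x,y) over outcomes with min(U, V) ≥ 3 gives 14/5.
E[U | min(U, V) ≥ 3] = (14/5) / (49/85) = 34/7.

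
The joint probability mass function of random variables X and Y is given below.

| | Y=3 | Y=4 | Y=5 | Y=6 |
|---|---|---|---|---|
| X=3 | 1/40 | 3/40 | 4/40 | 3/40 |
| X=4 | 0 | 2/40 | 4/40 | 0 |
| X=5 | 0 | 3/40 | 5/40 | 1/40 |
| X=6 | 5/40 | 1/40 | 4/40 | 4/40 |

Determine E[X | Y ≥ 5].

P(Y ≥ 5) = 5/8.
Σ X·P over the event = 3·(4/40) + 3·(3/40) + 4·(4/40) + 5·(5/40) + 5·(1/40) + 6·(4/40) + 6·(4/40) = 23/8.
E[X | Y ≥ 5] = (23/8) / (5/8) = 23/5.

23/5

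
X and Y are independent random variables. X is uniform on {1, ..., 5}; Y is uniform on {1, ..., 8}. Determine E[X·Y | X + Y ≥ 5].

P(X + Y ≥ 5) = 17/20.
Summing XY·P(x,y) over outcomes with X + Y ≥ 5 gives 105/8.
E[X·Y | X + Y ≥ 5] = (105/8) / (17/20) = 525/34.

525/34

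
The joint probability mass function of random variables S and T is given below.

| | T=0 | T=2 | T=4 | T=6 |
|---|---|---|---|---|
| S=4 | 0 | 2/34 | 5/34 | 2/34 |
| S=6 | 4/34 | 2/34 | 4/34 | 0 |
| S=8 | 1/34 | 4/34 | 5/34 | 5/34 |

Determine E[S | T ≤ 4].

56/9

P(T ≤ 4) = 27/34.
Σ S·P over the event = 4·(2/34) + 4·(5/34) + 6·(4/34) + 6·(2/34) + 6·(4/34) + 8·(1/34) + 8·(4/34) + 8·(5/34) = 84/17.
E[S | T ≤ 4] = (84/17) / (27/34) = 56/9.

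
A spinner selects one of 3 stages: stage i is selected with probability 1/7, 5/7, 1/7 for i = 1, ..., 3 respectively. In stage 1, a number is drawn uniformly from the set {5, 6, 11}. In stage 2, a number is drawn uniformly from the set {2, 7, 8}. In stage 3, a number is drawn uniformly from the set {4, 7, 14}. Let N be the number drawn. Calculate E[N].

44/7

E[N | stage 1] = (5+6+11)/3 = 22/3.
E[N | stage 2] = (2+7+8)/3 = 17/3.
E[N | stage 3] = (4+7+14)/3 = 25/3.
E[N] = (1/7)·(22/3) + (5/7)·(17/3) + (1/7)·(25/3) = 44/7.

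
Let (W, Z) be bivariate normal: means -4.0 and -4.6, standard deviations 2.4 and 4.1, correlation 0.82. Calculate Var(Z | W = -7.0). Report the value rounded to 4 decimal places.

5.5070

For a bivariate normal, Var(Z | W=x) = σ_Z²(1 − ρ²).
Var(Z | W=-7.0) = (4.1)²·(1 − (0.82)²) = 16.81·0.3276 = 5.5070.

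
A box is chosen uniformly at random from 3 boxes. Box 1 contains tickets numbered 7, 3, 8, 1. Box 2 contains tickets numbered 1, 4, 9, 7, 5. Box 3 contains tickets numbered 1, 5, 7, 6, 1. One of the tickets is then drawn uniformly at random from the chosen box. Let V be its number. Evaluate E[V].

93/20

E[V | box 1] = (7+3+8+1)/4 = 19/4.
E[V | box 2] = (1+4+9+7+5)/5 = 26/5.
E[V | box 3] = (1+5+7+6+1)/5 = 4.
By the law of total expectation,
E[V] = (1/3)·(19/4) + (1/3)·(26/5) + (1/3)·(4) = 93/20.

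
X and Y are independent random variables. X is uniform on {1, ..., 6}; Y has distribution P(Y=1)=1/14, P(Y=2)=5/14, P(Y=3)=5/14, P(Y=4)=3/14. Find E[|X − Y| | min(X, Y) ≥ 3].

P(min(X, Y) ≥ 3) = 8/21.
Summing |X−Y|·P(x,y) over outcomes with min(X, Y) ≥ 3 gives 1/2.
E[|X − Y| | min(X, Y) ≥ 3] = (1/2) / (8/21) = 21/16.

21/16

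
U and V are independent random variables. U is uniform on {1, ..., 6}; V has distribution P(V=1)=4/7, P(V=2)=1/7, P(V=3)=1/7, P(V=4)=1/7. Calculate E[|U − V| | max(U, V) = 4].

21/10

P(max(U, V) = 4) = 5/21.
Summing |U−V|·P(x,y) over outcomes with max(U, V) = 4 gives 1/2.
E[|U − V| | max(U, V) = 4] = (1/2) / (5/21) = 21/10.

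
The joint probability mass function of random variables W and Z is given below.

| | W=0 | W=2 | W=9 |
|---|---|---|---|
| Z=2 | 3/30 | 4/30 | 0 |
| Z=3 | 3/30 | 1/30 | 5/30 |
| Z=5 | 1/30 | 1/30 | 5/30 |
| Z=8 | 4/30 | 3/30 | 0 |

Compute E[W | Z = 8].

6/7

P(Z = 8) = 7/30.
Σ W·P over the event = 0·(4/30) + 2·(3/30) = 1/5.
E[W | Z = 8] = (1/5) / (7/30) = 6/7.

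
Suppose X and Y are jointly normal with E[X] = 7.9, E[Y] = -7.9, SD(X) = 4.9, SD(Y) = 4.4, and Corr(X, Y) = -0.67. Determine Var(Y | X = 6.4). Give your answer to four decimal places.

Var(Y | X=x) = (1 − ρ²)·σ_Y².
Var(Y | X=6.4) = (4.4)²·(1 − (-0.67)²) = 19.36·0.5511 = 10.6693.

10.6693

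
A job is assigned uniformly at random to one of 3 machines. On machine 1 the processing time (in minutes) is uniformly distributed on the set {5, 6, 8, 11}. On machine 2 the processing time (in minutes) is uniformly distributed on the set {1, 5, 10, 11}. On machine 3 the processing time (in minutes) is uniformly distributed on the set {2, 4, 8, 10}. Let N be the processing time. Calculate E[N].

27/4

E[N | machine 1] = (5+6+8+11)/4 = 15/2.
E[N | machine 2] = (1+5+10+11)/4 = 27/4.
E[N | machine 3] = (2+4+8+10)/4 = 6.
By the law of total expectation,
E[N] = (1/3)·(15/2) + (1/3)·(27/4) + (1/3)·(6) = 27/4.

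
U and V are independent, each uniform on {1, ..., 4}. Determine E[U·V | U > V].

35/6

Outcomes with U > V: (2,1), (3,1), (3,2), (4,1), (4,2), (4,3), each with probability 1/16.
E[U·V | U > V] = (2 + 3 + 6 + 4 + 8 + 12) / 6 = 35/6.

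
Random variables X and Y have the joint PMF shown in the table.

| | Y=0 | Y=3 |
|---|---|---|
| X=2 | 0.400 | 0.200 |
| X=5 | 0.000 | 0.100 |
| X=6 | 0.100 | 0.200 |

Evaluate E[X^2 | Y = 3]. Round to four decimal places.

P(Y = 3) = 0.500.
Summing X^2·P(X=x,Y=y) over the conditioning event gives 10.500.
E[X^2 | Y = 3] = (10.500) / (0.500) = 21.0000.

21.0000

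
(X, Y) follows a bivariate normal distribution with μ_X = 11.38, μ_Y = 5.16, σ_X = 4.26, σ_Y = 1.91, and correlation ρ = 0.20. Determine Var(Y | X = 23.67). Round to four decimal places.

3.5022

The conditional variance in a bivariate normal is σ_Y²(1 − ρ²), independent of x.
Var(Y | X=23.67) = (1.91)²·(1 − (0.20)²) = 3.6481·0.96 = 3.5022.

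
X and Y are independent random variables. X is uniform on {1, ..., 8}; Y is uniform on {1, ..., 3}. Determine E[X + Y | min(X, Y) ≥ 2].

15/2

P(min(X, Y) ≥ 2) = 7/12.
Summing (X+Y)·P(x,y) over outcomes with min(X, Y) ≥ 2 gives 35/8.
E[X + Y | min(X, Y) ≥ 2] = (35/8) / (7/12) = 15/2.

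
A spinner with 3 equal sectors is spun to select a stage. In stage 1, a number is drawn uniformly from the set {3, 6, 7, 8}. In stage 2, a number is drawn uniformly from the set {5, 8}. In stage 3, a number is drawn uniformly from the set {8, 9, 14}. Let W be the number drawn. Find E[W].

E[W | stage 1] = (3+6+7+8)/4 = 6.
E[W | stage 2] = (5+8)/2 = 13/2.
E[W | stage 3] = (8+9+14)/3 = 31/3.
E[W] = (1/3)·(6) + (1/3)·(13/2) + (1/3)·(31/3) = 137/18.

137/18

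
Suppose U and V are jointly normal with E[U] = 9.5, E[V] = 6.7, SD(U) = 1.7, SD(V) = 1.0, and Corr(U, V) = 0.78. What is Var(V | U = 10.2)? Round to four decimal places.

The conditional variance in a bivariate normal is σ_V²(1 − ρ²), independent of x.
Var(V | U=10.2) = (1.0)²·(1 − (0.78)²) = 1·0.3916 = 0.3916.

0.3916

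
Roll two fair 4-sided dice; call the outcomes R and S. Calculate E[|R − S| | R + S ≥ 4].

P(R + S ≥ 4) = 13/16.
Summing |R−S|·P(x,y) over outcomes with R + S ≥ 4 gives 9/8.
E[|R − S| | R + S ≥ 4] = (9/8) / (13/16) = 18/13.

18/13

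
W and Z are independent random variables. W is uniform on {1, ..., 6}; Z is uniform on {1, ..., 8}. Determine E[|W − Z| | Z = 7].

P(Z = 7) = 1/8.
Summing |W−Z|·P(x,y) over outcomes with Z = 7 gives 7/16.
E[|W − Z| | Z = 7] = (7/16) / (1/8) = 7/2.

7/2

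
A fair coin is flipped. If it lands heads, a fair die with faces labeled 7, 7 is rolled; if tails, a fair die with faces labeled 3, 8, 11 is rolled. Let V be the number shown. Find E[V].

E[V | heads] = (7+7)/2 = 7.
E[V | tails] = (3+8+11)/3 = 22/3.
E[V] = (1/2)·(7) + (1/2)·(22/3) = 43/6.

43/6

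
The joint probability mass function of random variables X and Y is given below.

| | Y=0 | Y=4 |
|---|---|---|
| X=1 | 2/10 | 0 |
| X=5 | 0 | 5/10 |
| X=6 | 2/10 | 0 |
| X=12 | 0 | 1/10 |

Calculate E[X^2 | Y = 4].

P(Y = 4) = 3/5.
Σ X^2·P over the event = 25·(5/10) + 144·(1/10) = 269/10.
E[X^2 | Y = 4] = (269/10) / (3/5) = 269/6.

269/6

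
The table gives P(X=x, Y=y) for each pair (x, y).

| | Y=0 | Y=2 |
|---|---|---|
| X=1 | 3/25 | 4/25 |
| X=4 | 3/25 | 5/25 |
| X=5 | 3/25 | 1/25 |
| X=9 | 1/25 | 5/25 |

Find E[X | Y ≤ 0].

P(Y ≤ 0) = 2/5.
Σ X·P over the event = 1·(3/25) + 4·(3/25) + 5·(3/25) + 9·(1/25) = 39/25.
E[X | Y ≤ 0] = (39/25) / (2/5) = 39/10.

39/10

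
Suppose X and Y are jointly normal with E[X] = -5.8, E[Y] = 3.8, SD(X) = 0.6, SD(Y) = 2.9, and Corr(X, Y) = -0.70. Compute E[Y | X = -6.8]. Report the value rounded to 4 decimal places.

7.1833

E[Y | X=x] = μ_Y + ρ(σ_Y/σ_X)(x − μ_X) for jointly normal variables.
E[Y | X=-6.8] = 3.8 + (-0.70)·(2.9/0.6)·(-6.8 − (-5.8)) = 3.8 + (-3.3833)·(-1) = 7.1833.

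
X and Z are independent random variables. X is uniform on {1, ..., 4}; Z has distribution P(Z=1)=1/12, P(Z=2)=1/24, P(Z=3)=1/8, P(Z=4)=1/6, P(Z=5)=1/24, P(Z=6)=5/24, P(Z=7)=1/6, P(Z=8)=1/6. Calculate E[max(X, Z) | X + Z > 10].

23/3

P(X + Z > 10) = 1/8.
Summing max(X,Z)·P(x,y) over outcomes with X + Z > 10 gives 23/24.
E[max(X, Z) | X + Z > 10] = (23/24) / (1/8) = 23/3.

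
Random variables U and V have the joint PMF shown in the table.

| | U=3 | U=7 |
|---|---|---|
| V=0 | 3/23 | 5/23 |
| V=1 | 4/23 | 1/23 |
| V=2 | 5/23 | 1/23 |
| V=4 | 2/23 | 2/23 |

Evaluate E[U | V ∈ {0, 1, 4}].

P(V ∈ {0, 1, 4}) = 17/23.
Σ U·P over the event = 3·(3/23) + 3·(4/23) + 3·(2/23) + 7·(5/23) + 7·(1/23) + 7·(2/23) = 83/23.
E[U | V ∈ {0, 1, 4}] = (83/23) / (17/23) = 83/17.

83/17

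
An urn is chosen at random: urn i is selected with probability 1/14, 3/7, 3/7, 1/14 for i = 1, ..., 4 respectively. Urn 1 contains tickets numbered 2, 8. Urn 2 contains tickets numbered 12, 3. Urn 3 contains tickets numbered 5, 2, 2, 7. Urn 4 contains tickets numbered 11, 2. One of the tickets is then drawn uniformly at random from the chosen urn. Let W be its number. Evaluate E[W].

E[W | urn 1] = (2+8)/2 = 5.
E[W | urn 2] = (12+3)/2 = 15/2.
E[W | urn 3] = (5+2+2+7)/4 = 4.
E[W | urn 4] = (11+2)/2 = 13/2.
E[W] = (1/14)·(5) + (3/7)·(15/2) + (3/7)·(4) + (1/14)·(13/2) = 23/4.

23/4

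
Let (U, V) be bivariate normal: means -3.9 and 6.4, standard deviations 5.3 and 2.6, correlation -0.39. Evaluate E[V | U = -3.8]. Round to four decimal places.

The regression of V on U has slope ρ·σ_V/σ_U and passes through (μ_U, μ_V).
E[V | U=-3.8] = 6.4 + (-0.39)·(2.6/5.3)·(-3.8 − (-3.9)) = 6.4 + (-0.19132)·(0.1) = 6.3809.

6.3809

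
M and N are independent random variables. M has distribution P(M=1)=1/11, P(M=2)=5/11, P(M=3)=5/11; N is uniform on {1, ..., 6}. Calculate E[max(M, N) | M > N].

8/3

P(M > N) = 5/22.
Summing max(M,N)·P(x,y) over outcomes with M > N gives 20/33.
E[max(M, N) | M > N] = (20/33) / (5/22) = 8/3.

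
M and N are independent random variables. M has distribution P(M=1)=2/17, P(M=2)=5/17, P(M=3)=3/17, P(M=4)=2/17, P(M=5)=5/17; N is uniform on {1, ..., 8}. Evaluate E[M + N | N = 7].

P(N = 7) = 1/8.
Summing (M+N)·P(x,y) over outcomes with N = 7 gives 173/136.
E[M + N | N = 7] = (173/136) / (1/8) = 173/17.

173/17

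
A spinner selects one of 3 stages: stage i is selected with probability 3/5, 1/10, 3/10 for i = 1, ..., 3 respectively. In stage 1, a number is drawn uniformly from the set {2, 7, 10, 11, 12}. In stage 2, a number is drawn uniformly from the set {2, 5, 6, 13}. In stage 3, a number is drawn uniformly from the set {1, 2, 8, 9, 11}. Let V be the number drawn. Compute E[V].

151/20

E[V | stage 1] = (2+7+10+11+12)/5 = 42/5.
E[V | stage 2] = (2+5+6+13)/4 = 13/2.
E[V | stage 3] = (1+2+8+9+11)/5 = 31/5.
By the law of total expectation,
E[V] = (3/5)·(42/5) + (1/10)·(13/2) + (3/10)·(31/5) = 151/20.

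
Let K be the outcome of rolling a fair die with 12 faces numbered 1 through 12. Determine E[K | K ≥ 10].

Given K ≥ 10, K is equally likely to be any of {10, 11, 12}.
E[K | K ≥ 10] = (10 + 11 + 12) / 3 = 11.

11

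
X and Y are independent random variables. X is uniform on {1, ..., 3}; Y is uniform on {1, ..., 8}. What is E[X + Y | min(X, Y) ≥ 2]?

P(min(X, Y) ≥ 2) = 7/12.
Summing (X+Y)·P(x,y) over outcomes with min(X, Y) ≥ 2 gives 35/8.
E[X + Y | min(X, Y) ≥ 2] = (35/8) / (7/12) = 15/2.

15/2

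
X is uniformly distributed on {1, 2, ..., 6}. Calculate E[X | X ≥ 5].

Given X ≥ 5, X is equally likely to be any of {5, 6}.
E[X | X ≥ 5] = (5 + 6) / 2 = 11/2.

11/2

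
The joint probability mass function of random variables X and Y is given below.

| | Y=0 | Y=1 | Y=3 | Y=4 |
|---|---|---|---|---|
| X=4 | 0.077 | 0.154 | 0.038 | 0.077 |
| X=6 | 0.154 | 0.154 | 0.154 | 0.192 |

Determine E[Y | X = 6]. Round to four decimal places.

P(X = 6) = 0.654.
Summing Y·P(X=x,Y=y) over the conditioning event gives 1.384.
E[Y | X = 6] = (1.384) / (0.654) = 2.1162.

2.1162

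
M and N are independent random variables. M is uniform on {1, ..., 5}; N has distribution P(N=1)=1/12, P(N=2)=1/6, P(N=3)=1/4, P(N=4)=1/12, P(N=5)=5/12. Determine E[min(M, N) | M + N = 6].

P(M + N = 6) = 1/5.
Summing min(M,N)·P(x,y) over outcomes with M + N = 6 gives 7/20.
E[min(M, N) | M + N = 6] = (7/20) / (1/5) = 7/4.

7/4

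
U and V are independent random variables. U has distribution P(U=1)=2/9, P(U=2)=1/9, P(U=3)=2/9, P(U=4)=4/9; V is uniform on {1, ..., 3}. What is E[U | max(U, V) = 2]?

P(max(U, V) = 2) = 4/27.
Summing U·P(x,y) over outcomes with max(U, V) = 2 gives 2/9.
E[U | max(U, V) = 2] = (2/9) / (4/27) = 3/2.

3/2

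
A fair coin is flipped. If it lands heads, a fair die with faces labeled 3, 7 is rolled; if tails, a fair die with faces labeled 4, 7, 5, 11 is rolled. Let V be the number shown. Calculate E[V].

E[V | heads] = (3+7)/2 = 5.
E[V | tails] = (4+7+5+11)/4 = 27/4.
By the law of total expectation,
E[V] = (1/2)·(5) + (1/2)·(27/4) = 47/8.

47/8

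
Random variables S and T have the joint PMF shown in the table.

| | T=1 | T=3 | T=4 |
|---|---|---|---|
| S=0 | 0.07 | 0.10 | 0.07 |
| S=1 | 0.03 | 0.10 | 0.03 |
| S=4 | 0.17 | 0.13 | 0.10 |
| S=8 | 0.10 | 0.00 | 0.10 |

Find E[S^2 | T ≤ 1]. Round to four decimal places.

24.7297

P(T ≤ 1) = 0.37.
Σ S^2·P over the event = 0·(0.07) + 1·(0.03) + 16·(0.17) + 64·(0.10) = 9.15.
E[S^2 | T ≤ 1] = (9.15) / (0.37) = 24.7297.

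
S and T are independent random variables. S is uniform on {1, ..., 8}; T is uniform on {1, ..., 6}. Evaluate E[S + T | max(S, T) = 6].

P(max(S, T) = 6) = 11/48.
Summing (S+T)·P(x,y) over outcomes with max(S, T) = 6 gives 17/8.
E[S + T | max(S, T) = 6] = (17/8) / (11/48) = 102/11.

102/11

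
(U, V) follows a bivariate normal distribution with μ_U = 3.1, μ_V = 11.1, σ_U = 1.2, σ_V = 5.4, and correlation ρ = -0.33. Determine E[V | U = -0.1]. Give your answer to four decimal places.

E[V | U=x] = μ_V + ρ(σ_V/σ_U)(x − μ_U) for jointly normal variables.
E[V | U=-0.1] = 11.1 + (-0.33)·(5.4/1.2)·(-0.1 − (3.1)) = 11.1 + (-1.485)·(-3.2) = 15.8520.

15.8520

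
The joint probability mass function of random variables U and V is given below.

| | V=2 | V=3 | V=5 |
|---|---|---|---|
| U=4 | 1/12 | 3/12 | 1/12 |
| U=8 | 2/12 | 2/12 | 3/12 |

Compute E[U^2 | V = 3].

176/5

P(V = 3) = 5/12.
Σ U^2·P over the event = 16·(3/12) + 64·(2/12) = 44/3.
E[U^2 | V = 3] = (44/3) / (5/12) = 176/5.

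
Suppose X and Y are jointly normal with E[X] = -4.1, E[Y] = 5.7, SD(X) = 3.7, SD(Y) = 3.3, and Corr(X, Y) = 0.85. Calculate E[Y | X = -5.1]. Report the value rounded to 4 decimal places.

4.9419

For a bivariate normal, E[Y | X=x] = μ_Y + ρ·(σ_Y/σ_X)·(x − μ_X).
E[Y | X=-5.1] = 5.7 + (0.85)·(3.3/3.7)·(-5.1 − (-4.1)) = 5.7 + (0.75811)·(-1) = 4.9419.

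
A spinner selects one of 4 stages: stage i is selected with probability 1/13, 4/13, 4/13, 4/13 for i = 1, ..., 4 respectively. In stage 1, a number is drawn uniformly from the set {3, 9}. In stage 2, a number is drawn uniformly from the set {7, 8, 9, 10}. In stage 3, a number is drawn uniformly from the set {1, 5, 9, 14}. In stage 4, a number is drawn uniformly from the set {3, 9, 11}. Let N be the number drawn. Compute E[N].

E[N | stage 1] = (3+9)/2 = 6.
E[N | stage 2] = (7+8+9+10)/4 = 17/2.
E[N | stage 3] = (1+5+9+14)/4 = 29/4.
E[N | stage 4] = (3+9+11)/3 = 23/3.
By the law of total expectation,
E[N] = (1/13)·(6) + (4/13)·(17/2) + (4/13)·(29/4) + (4/13)·(23/3) = 23/3.

23/3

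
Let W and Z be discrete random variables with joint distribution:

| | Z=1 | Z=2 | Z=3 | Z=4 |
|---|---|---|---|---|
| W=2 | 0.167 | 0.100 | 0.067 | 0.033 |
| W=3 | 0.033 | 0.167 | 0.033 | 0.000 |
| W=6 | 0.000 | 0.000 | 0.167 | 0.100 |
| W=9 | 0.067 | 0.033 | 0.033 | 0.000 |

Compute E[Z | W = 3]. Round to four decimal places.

P(W = 3) = 0.233.
Σ Z·P over the event = 1·(0.033) + 2·(0.167) + 3·(0.033) = 0.466.
E[Z | W = 3] = (0.466) / (0.233) = 2.0000.

2.0000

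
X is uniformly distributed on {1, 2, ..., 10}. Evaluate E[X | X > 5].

8

Given X > 5, X is equally likely to be any of {6, 7, 8, 9, 10}.
E[X | X > 5] = (6 + 7 + 8 + 9 + 10) / 5 = 8.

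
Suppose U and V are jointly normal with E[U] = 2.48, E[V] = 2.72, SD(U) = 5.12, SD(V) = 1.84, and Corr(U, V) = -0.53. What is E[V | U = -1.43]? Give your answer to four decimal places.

For a bivariate normal, E[V | U=x] = μ_V + ρ·(σ_V/σ_U)·(x − μ_U).
E[V | U=-1.43] = 2.72 + (-0.53)·(1.84/5.12)·(-1.43 − (2.48)) = 2.72 + (-0.19047)·(-3.91) = 3.4647.

3.4647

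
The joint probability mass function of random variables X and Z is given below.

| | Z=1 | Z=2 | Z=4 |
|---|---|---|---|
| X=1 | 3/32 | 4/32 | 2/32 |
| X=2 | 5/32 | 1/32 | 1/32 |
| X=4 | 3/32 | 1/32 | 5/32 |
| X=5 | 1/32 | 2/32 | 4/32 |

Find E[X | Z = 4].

11/3

P(Z = 4) = 3/8.
Summing X·P(X=x,Z=y) over the conditioning event gives 11/8.
E[X | Z = 4] = (11/8) / (3/8) = 11/3.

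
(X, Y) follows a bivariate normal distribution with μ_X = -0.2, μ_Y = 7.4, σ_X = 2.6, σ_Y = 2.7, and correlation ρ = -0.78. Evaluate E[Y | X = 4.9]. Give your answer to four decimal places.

For a bivariate normal, E[Y | X=x] = μ_Y + ρ·(σ_Y/σ_X)·(x − μ_X).
E[Y | X=4.9] = 7.4 + (-0.78)·(2.7/2.6)·(4.9 − (-0.2)) = 7.4 + (-0.81)·(5.1) = 3.2690.

3.2690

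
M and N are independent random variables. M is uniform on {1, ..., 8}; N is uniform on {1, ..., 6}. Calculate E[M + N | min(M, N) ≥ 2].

9

P(min(M, N) ≥ 2) = 35/48.
Summing (M+N)·P(x,y) over outcomes with min(M, N) ≥ 2 gives 105/16.
E[M + N | min(M, N) ≥ 2] = (105/16) / (35/48) = 9.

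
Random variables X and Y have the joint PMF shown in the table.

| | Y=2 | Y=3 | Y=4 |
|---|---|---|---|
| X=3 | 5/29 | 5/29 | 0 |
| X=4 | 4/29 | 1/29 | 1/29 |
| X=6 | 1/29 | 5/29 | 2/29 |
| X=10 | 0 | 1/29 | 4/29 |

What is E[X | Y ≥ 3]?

P(Y ≥ 3) = 19/29.
Summing X·P(X=x,Y=y) over the conditioning event gives 115/29.
E[X | Y ≥ 3] = (115/29) / (19/29) = 115/19.

115/19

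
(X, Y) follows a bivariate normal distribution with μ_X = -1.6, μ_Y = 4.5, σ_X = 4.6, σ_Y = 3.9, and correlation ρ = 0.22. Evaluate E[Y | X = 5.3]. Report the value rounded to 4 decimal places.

5.7870

The regression of Y on X has slope ρ·σ_Y/σ_X and passes through (μ_X, μ_Y).
E[Y | X=5.3] = 4.5 + (0.22)·(3.9/4.6)·(5.3 − (-1.6)) = 4.5 + (0.18652)·(6.9) = 5.7870.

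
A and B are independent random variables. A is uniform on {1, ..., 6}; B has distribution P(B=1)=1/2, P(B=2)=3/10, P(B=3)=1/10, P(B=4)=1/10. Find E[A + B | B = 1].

P(B = 1) = 1/2.
Summing (A+B)·P(x,y) over outcomes with B = 1 gives 9/4.
E[A + B | B = 1] = (9/4) / (1/2) = 9/2.

9/2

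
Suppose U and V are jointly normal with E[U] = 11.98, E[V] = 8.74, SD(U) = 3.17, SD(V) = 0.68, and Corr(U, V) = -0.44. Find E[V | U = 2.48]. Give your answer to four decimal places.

9.6367

For a bivariate normal, E[V | U=x] = μ_V + ρ·(σ_V/σ_U)·(x − μ_U).
E[V | U=2.48] = 8.74 + (-0.44)·(0.68/3.17)·(2.48 − (11.98)) = 8.74 + (-0.094385)·(-9.5) = 9.6367.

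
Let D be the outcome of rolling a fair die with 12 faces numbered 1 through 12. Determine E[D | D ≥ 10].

Given D ≥ 10, D is equally likely to be any of {10, 11, 12}.
E[D | D ≥ 10] = (10 + 11 + 12) / 3 = 11.

11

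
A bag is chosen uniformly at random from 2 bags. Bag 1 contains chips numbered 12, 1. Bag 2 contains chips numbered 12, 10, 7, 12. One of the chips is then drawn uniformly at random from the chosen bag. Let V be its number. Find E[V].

E[V | bag 1] = (12+1)/2 = 13/2.
E[V | bag 2] = (12+10+7+12)/4 = 41/4.
By the law of total expectation,
E[V] = (1/2)·(13/2) + (1/2)·(41/4) = 67/8.

67/8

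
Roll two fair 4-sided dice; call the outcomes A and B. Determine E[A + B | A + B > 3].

72/13

P(A + B > 3) = 13/16.
Summing (A+B)·P(x,y) over outcomes with A + B > 3 gives 9/2.
E[A + B | A + B > 3] = (9/2) / (13/16) = 72/13.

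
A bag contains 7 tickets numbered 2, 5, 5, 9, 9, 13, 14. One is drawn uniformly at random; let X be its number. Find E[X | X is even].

8

P(X is even) = 2/7.
Σ over the event: 2·1/7 + 14·1/7 = 16/7.
E[X | X is even] = (16/7) / (2/7) = 8.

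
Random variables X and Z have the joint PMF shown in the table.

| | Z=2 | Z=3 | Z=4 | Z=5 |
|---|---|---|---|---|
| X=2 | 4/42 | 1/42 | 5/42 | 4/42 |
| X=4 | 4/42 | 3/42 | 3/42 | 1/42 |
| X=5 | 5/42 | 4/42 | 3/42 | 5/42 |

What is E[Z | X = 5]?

P(X = 5) = 17/42.
Σ Z·P over the event = 2·(5/42) + 3·(4/42) + 4·(3/42) + 5·(5/42) = 59/42.
E[Z | X = 5] = (59/42) / (17/42) = 59/17.

59/17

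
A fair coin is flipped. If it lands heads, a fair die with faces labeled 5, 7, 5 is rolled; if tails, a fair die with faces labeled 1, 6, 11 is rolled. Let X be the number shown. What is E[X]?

35/6

E[X | heads] = (5+7+5)/3 = 17/3.
E[X | tails] = (1+6+11)/3 = 6.
E[X] = (1/2)·(17/3) + (1/2)·(6) = 35/6.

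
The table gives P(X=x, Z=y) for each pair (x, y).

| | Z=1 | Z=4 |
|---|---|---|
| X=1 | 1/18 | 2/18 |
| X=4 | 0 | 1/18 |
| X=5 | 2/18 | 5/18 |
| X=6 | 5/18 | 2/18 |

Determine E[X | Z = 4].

43/10

P(Z = 4) = 5/9.
Summing X·P(X=x,Z=y) over the conditioning event gives 43/18.
E[X | Z = 4] = (43/18) / (5/9) = 43/10.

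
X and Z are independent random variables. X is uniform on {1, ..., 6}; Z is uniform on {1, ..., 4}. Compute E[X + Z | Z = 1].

9/2

P(Z = 1) = 1/4.
Summing (X+Z)·P(x,y) over outcomes with Z = 1 gives 9/8.
E[X + Z | Z = 1] = (9/8) / (1/4) = 9/2.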